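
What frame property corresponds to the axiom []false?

□⊥ is valid iff no world has any successor (otherwise □⊥ fails at any world with one).

emptiness of R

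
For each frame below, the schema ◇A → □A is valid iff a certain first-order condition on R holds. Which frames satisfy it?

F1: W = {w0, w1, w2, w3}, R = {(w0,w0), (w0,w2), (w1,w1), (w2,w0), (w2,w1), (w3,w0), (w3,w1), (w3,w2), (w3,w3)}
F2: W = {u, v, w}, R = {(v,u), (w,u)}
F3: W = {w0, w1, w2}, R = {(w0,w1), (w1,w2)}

F2, F3

This is the axiom for partial functionality; its first-order frame correspondent is ∀x ∀y ∀z (Rxy ∧ Rxz → y = z).
F1: fails — w0 sees both w0 and w2.
F2: satisfies the condition.
F3: satisfies the condition.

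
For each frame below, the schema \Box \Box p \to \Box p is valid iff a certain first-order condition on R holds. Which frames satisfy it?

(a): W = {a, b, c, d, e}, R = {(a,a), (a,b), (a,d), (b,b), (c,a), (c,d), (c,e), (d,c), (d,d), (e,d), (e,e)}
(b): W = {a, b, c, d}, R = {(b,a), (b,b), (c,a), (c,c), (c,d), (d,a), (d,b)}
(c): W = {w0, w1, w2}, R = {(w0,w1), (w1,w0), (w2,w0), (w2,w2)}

(a), (b)

The schema corresponds to density: \forall x \forall y (Rxy \to \exists z (Rxz \wedge Rzy)).
(a): holds.
(b): holds.
(c): fails — Rw0w1 but no z with Rw0z and Rzw1.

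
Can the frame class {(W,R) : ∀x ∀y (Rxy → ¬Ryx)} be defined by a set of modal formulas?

No

Any modally definable frame class is closed under surjective bounded morphisms.
The 5-cycle (worlds a,b,c,d,e with a→b→c→d→e→a) is asymmetric. Mapping every world to a single reflexive point • is a surjective bounded morphism, and the reflexive point is not asymmetric (R•• but asymmetry requires ¬R••).
So no modal formula (or set of formulas) defines exactly the asymmetric frames.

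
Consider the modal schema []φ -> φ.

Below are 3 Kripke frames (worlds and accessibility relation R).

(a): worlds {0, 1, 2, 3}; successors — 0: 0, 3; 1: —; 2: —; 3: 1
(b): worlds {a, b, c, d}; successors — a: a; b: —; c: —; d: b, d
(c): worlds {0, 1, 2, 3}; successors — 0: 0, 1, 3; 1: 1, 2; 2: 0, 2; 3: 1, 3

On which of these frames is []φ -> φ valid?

Frame correspondent (Sahlqvist): forall x Rxx — i.e. reflexivity.
(a): fails — world 1 does not see itself.
(b): fails — world b does not see itself.
(c): ✓.

(c)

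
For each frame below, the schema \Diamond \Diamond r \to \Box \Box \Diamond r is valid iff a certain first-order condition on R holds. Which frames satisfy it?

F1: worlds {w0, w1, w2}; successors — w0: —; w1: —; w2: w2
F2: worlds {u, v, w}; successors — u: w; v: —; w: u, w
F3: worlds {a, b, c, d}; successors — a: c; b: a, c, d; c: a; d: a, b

F1

The schema corresponds to a generalized confluence (Geach) condition: \forall x \forall y \forall z ((x R^2 y \wedge x R^2 z) \to \exists w (y = w \wedge zRw)).
F1: condition met.
F2: fails — uR²u, uR²u but no t with u=t and uRt.
F3: fails — aR²a, aR²a but no w with a=w and aRw.
Valid on: F1.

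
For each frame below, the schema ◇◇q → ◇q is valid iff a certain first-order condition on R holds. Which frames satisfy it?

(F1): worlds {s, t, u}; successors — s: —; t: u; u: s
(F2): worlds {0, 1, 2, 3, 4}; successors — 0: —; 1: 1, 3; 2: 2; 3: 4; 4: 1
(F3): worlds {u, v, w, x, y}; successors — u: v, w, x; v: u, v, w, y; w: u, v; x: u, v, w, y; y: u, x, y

none

Frame correspondent (Sahlqvist): ∀x ∀y ∀z (Rxy ∧ Ryz → Rxz) — i.e. transitivity.
(F1): fails — Rtu and Rus but not Rts.
(F2): fails — R34 and R41 but not R31.
(F3): fails — Ruv and Rvu but not Ruu.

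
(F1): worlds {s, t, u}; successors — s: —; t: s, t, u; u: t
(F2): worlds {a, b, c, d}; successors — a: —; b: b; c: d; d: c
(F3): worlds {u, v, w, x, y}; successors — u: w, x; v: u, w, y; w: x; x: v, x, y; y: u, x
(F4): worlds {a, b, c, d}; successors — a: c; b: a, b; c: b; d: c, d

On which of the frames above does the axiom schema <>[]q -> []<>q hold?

This is the axiom for convergence; its first-order frame correspondent is forall x forall y forall z (Rxy & Rxz -> exists w (Ryw & Rzw)).
(F1): fails — Rtt and Rts but t and s have no common successor.
(F2): satisfies the condition.
(F3): satisfies the condition.
(F4): fails — Rbb and Rba but b and a have no common successor.
Valid on: (F2), (F3).

(F2), (F3)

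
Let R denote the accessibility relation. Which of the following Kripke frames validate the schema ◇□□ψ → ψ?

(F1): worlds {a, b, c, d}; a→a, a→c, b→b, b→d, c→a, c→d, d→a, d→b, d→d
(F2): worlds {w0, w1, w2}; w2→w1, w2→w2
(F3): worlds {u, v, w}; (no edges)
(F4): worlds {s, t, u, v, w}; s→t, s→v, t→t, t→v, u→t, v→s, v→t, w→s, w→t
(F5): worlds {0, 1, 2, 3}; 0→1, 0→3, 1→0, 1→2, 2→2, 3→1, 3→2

The schema corresponds to a generalized confluence (Geach) condition: ∀x ∀y (xRy → ∃w (yR²w ∧ x = w)).
(F1): ✓.
(F2): fails — w2Rw1 but no w with w1R²w and w2=w.
(F3): ✓.
(F4): fails — sRv but no w* with vR²w* and s=w*.
(F5): fails — 0R1 but no w with 1R²w and 0=w.

(F1), (F3)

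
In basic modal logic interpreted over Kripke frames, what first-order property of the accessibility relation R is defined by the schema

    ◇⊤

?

seriality: ∀x ∃y Rxy

This schema is equivalent to the D axiom □ψ → ◇ψ.
It corresponds to seriality: ∀x ∃y Rxy.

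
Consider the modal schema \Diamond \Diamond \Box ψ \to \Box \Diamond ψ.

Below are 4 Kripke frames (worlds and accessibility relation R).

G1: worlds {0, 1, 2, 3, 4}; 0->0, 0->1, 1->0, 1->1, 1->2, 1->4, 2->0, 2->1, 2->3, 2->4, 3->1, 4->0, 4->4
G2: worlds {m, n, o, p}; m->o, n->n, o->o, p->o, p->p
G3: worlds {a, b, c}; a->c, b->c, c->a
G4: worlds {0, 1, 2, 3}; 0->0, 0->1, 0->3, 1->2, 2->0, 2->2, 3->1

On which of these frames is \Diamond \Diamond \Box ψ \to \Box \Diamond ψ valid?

Frame correspondent (Sahlqvist): \forall x \forall y \forall z ((x R^2 y \wedge xRz) \to \exists w (yRw \wedge zRw)) — i.e. a generalized confluence (Geach) condition.
G1: fails — 1R²3, 1R4 but no w with 3Rw and 4Rw.
G2: holds.
G3: fails — aR²a, aRc but no w with aRw and cRw.
G4: fails — 0R²0, 0R1 but no w with 0Rw and 1Rw.
Valid on: G2.

G2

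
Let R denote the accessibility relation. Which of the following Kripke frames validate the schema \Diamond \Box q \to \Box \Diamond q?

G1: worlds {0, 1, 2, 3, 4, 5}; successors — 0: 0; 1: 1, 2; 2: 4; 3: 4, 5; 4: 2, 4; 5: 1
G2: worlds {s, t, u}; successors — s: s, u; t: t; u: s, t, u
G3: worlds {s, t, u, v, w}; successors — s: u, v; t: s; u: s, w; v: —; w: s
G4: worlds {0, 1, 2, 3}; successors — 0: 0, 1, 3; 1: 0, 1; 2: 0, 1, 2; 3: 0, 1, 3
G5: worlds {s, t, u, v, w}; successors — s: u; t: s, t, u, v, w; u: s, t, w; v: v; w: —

G4

The schema corresponds to convergence: \forall x \forall y \forall z (Rxy \wedge Rxz \to \exists w (Ryw \wedge Rzw)).
G1: fails — R12 and R11 but 2 and 1 have no common successor.
G2: fails — Rut and Rus but t and s have no common successor.
G3: fails — Rsv and Rsv but v and v have no common successor.
G4: satisfies the condition.
G5: fails — Rtv and Rts but v and s have no common successor.
Valid on: G4.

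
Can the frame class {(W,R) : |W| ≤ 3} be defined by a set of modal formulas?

Not definable by any modal formula

If a class were modally definable it would be closed under disjoint unions (Goldblatt–Thomason).
Any modal formula valid on each of 4 disjoint one-world frames is valid on their disjoint union (validity is preserved under disjoint unions). Each one-world frame has |W|=1≤3, but the union has |W|=4.
So the class is not modally definable.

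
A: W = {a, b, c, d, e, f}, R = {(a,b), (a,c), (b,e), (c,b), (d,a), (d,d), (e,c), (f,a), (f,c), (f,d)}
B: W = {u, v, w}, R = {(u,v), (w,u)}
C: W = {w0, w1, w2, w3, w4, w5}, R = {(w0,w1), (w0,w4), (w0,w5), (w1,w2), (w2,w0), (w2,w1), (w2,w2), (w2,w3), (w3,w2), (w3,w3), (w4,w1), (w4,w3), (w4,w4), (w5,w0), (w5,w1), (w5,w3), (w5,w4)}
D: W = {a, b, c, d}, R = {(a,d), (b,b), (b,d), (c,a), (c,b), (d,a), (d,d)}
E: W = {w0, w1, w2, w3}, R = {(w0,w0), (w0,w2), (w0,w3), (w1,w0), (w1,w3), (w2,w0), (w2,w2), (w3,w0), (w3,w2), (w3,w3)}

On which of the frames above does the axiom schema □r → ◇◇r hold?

C, D, E

Frame correspondent (Sahlqvist): ∀x ∃w (xRw ∧ xR²w) — i.e. a generalized confluence (Geach) condition.
A: fails — at b but no w with bRw and bR²w.
B: fails — at u but no t with uRt and uR²t.
C: ✓.
D: ✓.
E: ✓.
Valid on: C, D, E.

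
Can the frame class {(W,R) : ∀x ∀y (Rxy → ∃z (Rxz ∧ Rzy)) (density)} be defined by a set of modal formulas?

Yes — defined by □□r → □r

This is a Sahlqvist condition; the C4 axiom □□r → □r defines it.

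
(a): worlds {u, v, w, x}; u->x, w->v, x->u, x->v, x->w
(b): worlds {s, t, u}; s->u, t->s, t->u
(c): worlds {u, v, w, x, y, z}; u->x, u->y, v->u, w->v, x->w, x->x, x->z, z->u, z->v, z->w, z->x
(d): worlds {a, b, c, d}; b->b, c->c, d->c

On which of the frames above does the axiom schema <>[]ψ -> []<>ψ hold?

(d)

Frame correspondent (Sahlqvist): forall x forall y forall z (Rxy & Rxz -> exists w (Ryw & Rzw)) — i.e. convergence.
(a): fails — Rwv and Rwv but v and v have no common successor.
(b): fails — Rsu and Rsu but u and u have no common successor.
(c): fails — Rux and Ruy but x and y have no common successor.
(d): satisfies the condition.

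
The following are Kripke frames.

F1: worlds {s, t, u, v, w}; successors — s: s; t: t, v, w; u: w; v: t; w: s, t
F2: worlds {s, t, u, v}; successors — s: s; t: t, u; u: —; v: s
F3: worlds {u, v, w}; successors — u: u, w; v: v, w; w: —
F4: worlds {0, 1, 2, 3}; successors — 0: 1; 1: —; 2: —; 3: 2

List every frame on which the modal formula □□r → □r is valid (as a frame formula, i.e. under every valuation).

F2, F3

The schema corresponds to density: ∀x ∀y (Rxy → ∃z (Rxz ∧ Rzy)).
F1: fails — Ruw but no z with Ruz and Rzw.
F2: condition met.
F3: condition met.
F4: fails — R01 but no z with R0z and Rz1.
Valid on: F2, F3.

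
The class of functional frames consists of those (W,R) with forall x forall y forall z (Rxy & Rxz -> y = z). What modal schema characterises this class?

A defining formula is ◇s → □s (the CD axiom).
Suppose ◇s→□s is valid. Take Rxy, Rxz and set V(s)={y}. Then ◇s at x, so □s at x, so s at z, i.e. z=y.

◇s → □s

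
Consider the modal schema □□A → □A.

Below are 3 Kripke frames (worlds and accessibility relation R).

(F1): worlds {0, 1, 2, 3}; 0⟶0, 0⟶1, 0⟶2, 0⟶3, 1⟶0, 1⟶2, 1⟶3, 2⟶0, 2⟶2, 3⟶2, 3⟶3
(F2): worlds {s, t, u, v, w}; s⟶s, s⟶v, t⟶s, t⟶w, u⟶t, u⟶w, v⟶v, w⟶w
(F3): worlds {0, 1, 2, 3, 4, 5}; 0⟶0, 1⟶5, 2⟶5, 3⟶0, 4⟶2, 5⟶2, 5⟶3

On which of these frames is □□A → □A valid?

Frame correspondent (Sahlqvist): ∀x ∀y (Rxy → ∃z (Rxz ∧ Rzy)) — i.e. density.
(F1): ✓.
(F2): fails — Rut but no z with Ruz and Rzt.
(F3): fails — R53 but no z with R5z and Rz3.

(F1)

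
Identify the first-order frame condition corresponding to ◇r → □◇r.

the Euclidean property

Suppose ◇r→□◇r is valid. Take Rxy, Rxz and set V(r)={y}. Then ◇r at x, so □◇r at x, so ◇r at z, so some w with Rzw has r; w=y, i.e. Rzy. By symmetry of the argument, Ryz.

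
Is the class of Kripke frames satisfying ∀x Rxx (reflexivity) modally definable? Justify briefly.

Yes — defined by □r → r

This is a Sahlqvist condition; the T axiom □r → r defines it.
Suppose □r→r is valid. At any x set V(r)={w : Rxw}. Then □r holds at x, so r holds at x, i.e. Rxx.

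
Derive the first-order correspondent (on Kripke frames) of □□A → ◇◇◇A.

∀x ∃w (xR²w ∧ xR³w)

This is a Sahlqvist (Geach-type) schema ◇^0□^2A → □^0◇^3A.
First-order correspondent: ∀x ∃w (xR²w ∧ xR³w).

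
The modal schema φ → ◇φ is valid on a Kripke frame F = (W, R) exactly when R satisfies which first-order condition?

This is frame-equivalent to □φ → φ (substitute ¬φ for φ and contrapose).
Suppose □φ→φ is valid. At any x set V(φ)={w : Rxw}. Then □φ holds at x, so φ holds at x, i.e. Rxx.

reflexivity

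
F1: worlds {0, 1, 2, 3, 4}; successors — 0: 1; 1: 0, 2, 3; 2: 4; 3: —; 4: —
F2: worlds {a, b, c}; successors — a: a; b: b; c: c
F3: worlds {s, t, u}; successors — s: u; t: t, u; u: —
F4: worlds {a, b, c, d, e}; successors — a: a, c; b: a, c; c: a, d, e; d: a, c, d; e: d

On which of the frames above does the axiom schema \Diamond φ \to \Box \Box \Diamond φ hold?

Frame correspondent (Sahlqvist): \forall x \forall y \forall z ((xRy \wedge x R^2 z) \to \exists w (y = w \wedge zRw)) — i.e. a generalized confluence (Geach) condition.
F1: fails — 0R1, 0R²2 but no w with 1=w and 2Rw.
F2: ✓.
F3: fails — tRt, tR²u but no w with t=w and uRw.
F4: fails — aRa, aR²e but no w with a=w and eRw.

F2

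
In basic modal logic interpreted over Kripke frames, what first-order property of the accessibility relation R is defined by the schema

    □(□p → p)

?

Suppose □(□p→p) is valid. Take Rxy and set V(p)={w : Ryw}. Then at y, □p holds; since □(□p→p) at x, □p→p at y, so p at y, i.e. Ryy.

shift-reflexivity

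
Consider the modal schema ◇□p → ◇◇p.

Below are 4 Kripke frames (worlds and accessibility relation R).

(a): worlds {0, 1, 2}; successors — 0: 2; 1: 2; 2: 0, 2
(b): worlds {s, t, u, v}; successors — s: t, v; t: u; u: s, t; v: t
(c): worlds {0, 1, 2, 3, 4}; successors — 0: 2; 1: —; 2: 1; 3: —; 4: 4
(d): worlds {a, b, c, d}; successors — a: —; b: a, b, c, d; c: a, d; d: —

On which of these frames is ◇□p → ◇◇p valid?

(a), (b)

The schema corresponds to a generalized confluence (Geach) condition: ∀x ∀y (xRy → ∃w (yRw ∧ xR²w)).
(a): ✓.
(b): ✓.
(c): fails — 2R1 but no w with 1Rw and 2R²w.
(d): fails — bRa but no w with aRw and bR²w.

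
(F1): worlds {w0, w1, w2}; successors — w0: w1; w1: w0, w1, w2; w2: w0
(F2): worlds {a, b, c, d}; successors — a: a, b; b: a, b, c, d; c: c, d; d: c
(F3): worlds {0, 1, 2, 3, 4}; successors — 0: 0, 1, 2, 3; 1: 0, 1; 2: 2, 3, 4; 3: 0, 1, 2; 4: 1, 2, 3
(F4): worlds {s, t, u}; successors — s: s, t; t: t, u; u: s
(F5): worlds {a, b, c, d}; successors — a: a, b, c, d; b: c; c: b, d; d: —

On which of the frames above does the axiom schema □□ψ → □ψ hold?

(F2), (F3), (F4)

This is the axiom for density; its first-order frame correspondent is ∀x ∀y (Rxy → ∃z (Rxz ∧ Rzy)).
(F1): fails — Rw2w0 but no z with Rw2z and Rzw0.
(F2): satisfies the condition.
(F3): satisfies the condition.
(F4): satisfies the condition.
(F5): fails — Rbc but no z with Rbz and Rzc.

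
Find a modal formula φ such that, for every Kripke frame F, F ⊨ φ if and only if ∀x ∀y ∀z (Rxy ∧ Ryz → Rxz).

A defining formula is □s → □□s (the 4 axiom).
Suppose □s→□□s is valid. Take Rxy, Ryz and set V(s)={w : Rxw}. Then □s at x, so □□s at x, so □s at y, so s at z, i.e. Rxz.

□s → □□s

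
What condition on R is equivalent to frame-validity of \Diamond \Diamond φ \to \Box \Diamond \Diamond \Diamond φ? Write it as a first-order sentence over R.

This is a Sahlqvist (Geach-type) schema ◇^2□^0φ → □^1◇^3φ.
Minimal-valuation argument: fix x; take any y with xR^2y and any z with xR^1z. Set V(φ) to the set of worlds R-reachable from y in exactly 0 steps. Then □^0φ holds at y, so the antecedent holds at x; validity forces ◇^3φ at z, giving a w with zR^3w and yR^0w.
First-order correspondent: \forall x \forall y \forall z ((x R^2 y \wedge xRz) \to \exists w (y = w \wedge z R^3 w)).

\forall x \forall y \forall z ((x R^2 y \wedge xRz) \to \exists w (y = w \wedge z R^3 w))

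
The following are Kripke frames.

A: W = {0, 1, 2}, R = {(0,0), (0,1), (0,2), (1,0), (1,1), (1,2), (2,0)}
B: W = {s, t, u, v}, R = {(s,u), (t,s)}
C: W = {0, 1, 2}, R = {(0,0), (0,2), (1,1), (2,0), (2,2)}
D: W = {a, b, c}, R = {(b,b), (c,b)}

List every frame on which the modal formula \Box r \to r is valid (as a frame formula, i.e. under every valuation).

This is the axiom for reflexivity; its first-order frame correspondent is \forall x Rxx.
A: fails — world 2 does not see itself.
B: fails — world s does not see itself.
C: condition met.
D: fails — world a does not see itself.

C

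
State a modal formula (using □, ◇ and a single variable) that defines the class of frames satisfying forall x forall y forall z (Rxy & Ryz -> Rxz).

A defining formula is □s → □□s (the 4 axiom).
Suppose □s→□□s is valid. Take Rxy, Ryz and set V(s)={w : Rxw}. Then □s at x, so □□s at x, so □s at y, so s at z, i.e. Rxz.

□s → □□s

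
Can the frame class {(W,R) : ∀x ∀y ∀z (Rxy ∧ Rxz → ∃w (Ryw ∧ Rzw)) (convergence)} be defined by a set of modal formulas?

Yes, by ◇□q → □◇q

This is a Sahlqvist condition; the .2 axiom ◇□q → □◇q defines it.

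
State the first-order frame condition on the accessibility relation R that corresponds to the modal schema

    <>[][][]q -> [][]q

forall x forall y forall z ((xRy & x R^2 z) -> exists w (y R^3 w & z = w))

This is a Sahlqvist (Geach-type) schema ◇^1□^3q → □^2◇^0q.
Minimal-valuation argument: fix x; take any y with xR^1y and any z with xR^2z. Set V(q) to the set of worlds R-reachable from y in exactly 3 steps. Then □^3q holds at y, so the antecedent holds at x; validity forces ◇^0q at z, giving a w with zR^0w and yR^3w.
First-order correspondent: forall x forall y forall z ((xRy & x R^2 z) -> exists w (y R^3 w & z = w)).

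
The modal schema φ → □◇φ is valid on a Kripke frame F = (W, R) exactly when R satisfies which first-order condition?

Symmetry

Suppose φ→□◇φ is valid. Take Rxy and set V(φ)={x}. Then φ at x, so □◇φ at x, so ◇φ at y, so some z with Ryz has φ; z=x, i.e. Ryx.
Conversely, any frame satisfying ∀x ∀y (Rxy → Ryx) validates the schema.
So the correspondent is symmetry.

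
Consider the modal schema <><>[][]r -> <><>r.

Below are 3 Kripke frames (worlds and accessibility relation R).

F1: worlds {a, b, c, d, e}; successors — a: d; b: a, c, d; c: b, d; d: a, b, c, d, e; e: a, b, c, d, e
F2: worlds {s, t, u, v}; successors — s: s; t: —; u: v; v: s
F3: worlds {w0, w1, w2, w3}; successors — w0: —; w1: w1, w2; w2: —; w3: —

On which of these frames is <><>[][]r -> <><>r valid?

F1, F2

Frame correspondent (Sahlqvist): forall x forall y (x R^2 y -> exists w (y R^2 w & x R^2 w)) — i.e. a generalized confluence (Geach) condition.
F1: satisfies the condition.
F2: satisfies the condition.
F3: fails — w1R²w2 but no w with w2R²w and w1R²w.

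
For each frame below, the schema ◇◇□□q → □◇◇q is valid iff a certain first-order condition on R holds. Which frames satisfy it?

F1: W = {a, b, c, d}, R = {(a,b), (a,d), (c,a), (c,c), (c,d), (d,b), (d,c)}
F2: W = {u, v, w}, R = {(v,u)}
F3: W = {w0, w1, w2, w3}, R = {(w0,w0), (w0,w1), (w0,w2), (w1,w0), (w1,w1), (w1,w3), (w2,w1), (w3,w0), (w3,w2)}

F2, F3

The schema corresponds to a generalized confluence (Geach) condition: ∀x ∀y ∀z ((xR²y ∧ xRz) → ∃w (yR²w ∧ zR²w)).
F1: fails — aR²b, aRb but no w with bR²w and bR²w.
F2: holds.
F3: holds.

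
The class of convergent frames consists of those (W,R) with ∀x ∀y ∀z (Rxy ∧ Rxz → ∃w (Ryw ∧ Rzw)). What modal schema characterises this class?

This is convergence; the standard corresponding axiom is .2: ◇□p → □◇p.
Suppose ◇□p→□◇p is valid. Take Rxy, Rxz and set V(p)={w : Ryw}. Then □p at y so ◇□p at x, so □◇p at x, so ◇p at z, giving w with Rzw and Ryw.

◇□p → □◇p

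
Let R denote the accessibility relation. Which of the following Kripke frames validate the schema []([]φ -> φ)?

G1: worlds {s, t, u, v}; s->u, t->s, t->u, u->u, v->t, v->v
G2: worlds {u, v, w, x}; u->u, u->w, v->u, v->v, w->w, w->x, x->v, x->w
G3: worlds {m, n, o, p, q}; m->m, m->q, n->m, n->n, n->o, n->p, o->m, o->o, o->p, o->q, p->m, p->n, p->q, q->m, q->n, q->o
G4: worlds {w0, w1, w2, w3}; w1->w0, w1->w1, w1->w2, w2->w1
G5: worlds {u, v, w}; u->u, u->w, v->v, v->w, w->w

Frame correspondent (Sahlqvist): forall x forall y (Rxy -> Ryy) — i.e. shift-reflexivity.
G1: fails — Rvt but not Rtt.
G2: fails — Rwx but not Rxx.
G3: fails — Rop but not Rpp.
G4: fails — Rw1w2 but not Rw2w2.
G5: condition met.

G5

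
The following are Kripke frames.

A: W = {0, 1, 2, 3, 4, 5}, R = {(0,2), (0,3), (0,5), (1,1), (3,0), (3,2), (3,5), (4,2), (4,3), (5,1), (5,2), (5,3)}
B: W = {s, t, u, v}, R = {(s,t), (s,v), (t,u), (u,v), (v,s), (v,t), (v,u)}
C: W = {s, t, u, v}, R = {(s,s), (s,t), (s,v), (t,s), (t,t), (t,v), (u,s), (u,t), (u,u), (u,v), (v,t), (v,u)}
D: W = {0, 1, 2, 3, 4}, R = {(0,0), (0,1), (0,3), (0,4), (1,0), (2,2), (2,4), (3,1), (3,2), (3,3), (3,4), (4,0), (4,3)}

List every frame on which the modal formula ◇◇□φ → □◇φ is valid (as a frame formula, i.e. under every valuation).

This is the axiom for a generalized confluence (Geach) condition; its first-order frame correspondent is ∀x ∀y ∀z ((xR²y ∧ xRz) → ∃w (yRw ∧ zRw)).
A: fails — 0R²0, 0R2 but no w with 0Rw and 2Rw.
B: fails — sR²s, sRt but no w with sRw and tRw.
C: holds.
D: fails — 0R²1, 0R3 but no w with 1Rw and 3Rw.
Valid on: C.

C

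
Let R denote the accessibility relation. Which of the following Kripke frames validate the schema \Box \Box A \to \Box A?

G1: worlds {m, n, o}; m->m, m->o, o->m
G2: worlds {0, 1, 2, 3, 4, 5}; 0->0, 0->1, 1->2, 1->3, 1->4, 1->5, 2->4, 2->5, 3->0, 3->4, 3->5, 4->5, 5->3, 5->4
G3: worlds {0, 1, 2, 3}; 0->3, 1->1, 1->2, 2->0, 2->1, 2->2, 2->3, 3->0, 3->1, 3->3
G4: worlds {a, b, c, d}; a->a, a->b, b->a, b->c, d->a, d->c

G1, G3

This is the axiom for density; its first-order frame correspondent is \forall x \forall y (Rxy \to \exists z (Rxz \wedge Rzy)).
G1: condition met.
G2: fails — R45 but no z with R4z and Rz5.
G3: condition met.
G4: fails — Rbc but no z with Rbz and Rzc.
Valid on: G1, G3.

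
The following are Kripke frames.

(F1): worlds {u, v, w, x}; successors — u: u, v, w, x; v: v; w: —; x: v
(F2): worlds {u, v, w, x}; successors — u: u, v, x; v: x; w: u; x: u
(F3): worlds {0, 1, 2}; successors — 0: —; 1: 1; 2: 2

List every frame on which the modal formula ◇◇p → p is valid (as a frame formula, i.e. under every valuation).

This is the axiom for a generalized confluence (Geach) condition; its first-order frame correspondent is ∀x ∀y (xR²y → ∃w (y = w ∧ x = w)).
(F1): fails — uR²v but v ≠ u.
(F2): fails — uR²v but v ≠ u.
(F3): satisfies the condition.
Valid on: (F3).

(F3)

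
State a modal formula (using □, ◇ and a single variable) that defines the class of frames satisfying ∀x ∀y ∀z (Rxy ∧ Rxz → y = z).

This is partial functionality; the standard corresponding axiom is CD: ◇s → □s.

◇s → □s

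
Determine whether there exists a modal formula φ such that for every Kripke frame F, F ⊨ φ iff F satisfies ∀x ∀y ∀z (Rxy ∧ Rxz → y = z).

Yes — defined by ◇r → □r

Yes: it is partial functionality, defined by the CD schema ◇r → □r.
Suppose ◇r→□r is valid. Take Rxy, Rxz and set V(r)={y}. Then ◇r at x, so □r at x, so r at z, i.e. z=y.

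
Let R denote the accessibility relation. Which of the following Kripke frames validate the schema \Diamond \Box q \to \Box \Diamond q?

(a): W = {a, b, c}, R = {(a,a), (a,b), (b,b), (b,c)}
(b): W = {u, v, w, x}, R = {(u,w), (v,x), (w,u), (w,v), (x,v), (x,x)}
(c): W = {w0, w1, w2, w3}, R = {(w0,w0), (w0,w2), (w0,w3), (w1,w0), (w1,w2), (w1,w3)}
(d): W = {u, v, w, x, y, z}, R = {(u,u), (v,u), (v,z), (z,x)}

none

Frame correspondent (Sahlqvist): \forall x \forall y \forall z (Rxy \wedge Rxz \to \exists w (Ryw \wedge Rzw)) — i.e. convergence.
(a): fails — Rbc and Rbc but c and c have no common successor.
(b): fails — Rwu and Rwv but u and v have no common successor.
(c): fails — Rw0w2 and Rw0w2 but w2 and w2 have no common successor.
(d): fails — Rvu and Rvz but u and z have no common successor.
Valid on no frame.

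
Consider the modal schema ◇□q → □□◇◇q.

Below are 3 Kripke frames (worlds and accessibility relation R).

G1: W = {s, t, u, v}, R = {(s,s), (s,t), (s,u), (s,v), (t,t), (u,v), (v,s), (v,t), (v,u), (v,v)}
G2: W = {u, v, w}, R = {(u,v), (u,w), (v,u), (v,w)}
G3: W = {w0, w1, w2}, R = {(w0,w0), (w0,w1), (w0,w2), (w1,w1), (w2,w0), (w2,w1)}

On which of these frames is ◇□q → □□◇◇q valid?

Frame correspondent (Sahlqvist): ∀x ∀y ∀z ((xRy ∧ xR²z) → ∃w (yRw ∧ zR²w)) — i.e. a generalized confluence (Geach) condition.
G1: fails — sRu, sR²t but no w with uRw and tR²w.
G2: fails — uRv, uR²w but no t with vRt and wR²t.
G3: ✓.
Valid on: G3.

G3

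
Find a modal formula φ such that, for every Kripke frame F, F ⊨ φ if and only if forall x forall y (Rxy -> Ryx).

ψ → □◇ψ

The condition is symmetry. The B schema ψ → □◇ψ defines it.
Suppose ψ→□◇ψ is valid. Take Rxy and set V(ψ)={x}. Then ψ at x, so □◇ψ at x, so ◇ψ at y, so some z with Ryz has ψ; z=x, i.e. Ryx.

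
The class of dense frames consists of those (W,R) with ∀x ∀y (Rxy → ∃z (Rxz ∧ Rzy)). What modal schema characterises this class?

□□ψ → □ψ

A defining formula is □□ψ → □ψ (the C4 axiom).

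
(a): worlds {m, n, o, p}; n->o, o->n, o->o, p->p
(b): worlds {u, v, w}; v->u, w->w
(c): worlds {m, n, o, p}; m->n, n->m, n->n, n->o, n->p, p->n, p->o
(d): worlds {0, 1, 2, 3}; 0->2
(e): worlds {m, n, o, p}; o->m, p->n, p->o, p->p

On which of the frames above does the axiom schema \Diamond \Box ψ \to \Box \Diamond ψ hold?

This is the axiom for convergence; its first-order frame correspondent is \forall x \forall y \forall z (Rxy \wedge Rxz \to \exists w (Ryw \wedge Rzw)).
(a): satisfies the condition.
(b): fails — Rvu and Rvu but u and u have no common successor.
(c): fails — Rnn and Rno but n and o have no common successor.
(d): fails — R02 and R02 but 2 and 2 have no common successor.
(e): fails — Rom and Rom but m and m have no common successor.

(a)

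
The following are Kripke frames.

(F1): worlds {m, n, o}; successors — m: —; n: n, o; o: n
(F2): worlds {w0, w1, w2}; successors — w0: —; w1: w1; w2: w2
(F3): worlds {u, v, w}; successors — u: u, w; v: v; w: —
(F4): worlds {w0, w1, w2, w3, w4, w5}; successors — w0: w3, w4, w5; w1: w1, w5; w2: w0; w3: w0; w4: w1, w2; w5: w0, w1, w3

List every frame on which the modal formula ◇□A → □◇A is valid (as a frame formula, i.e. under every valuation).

The schema corresponds to convergence: ∀x ∀y ∀z (Rxy ∧ Rxz → ∃w (Ryw ∧ Rzw)).
(F1): satisfies the condition.
(F2): satisfies the condition.
(F3): fails — Ruw and Ruw but w and w have no common successor.
(F4): fails — Rw0w4 and Rw0w3 but w4 and w3 have no common successor.

(F1), (F2)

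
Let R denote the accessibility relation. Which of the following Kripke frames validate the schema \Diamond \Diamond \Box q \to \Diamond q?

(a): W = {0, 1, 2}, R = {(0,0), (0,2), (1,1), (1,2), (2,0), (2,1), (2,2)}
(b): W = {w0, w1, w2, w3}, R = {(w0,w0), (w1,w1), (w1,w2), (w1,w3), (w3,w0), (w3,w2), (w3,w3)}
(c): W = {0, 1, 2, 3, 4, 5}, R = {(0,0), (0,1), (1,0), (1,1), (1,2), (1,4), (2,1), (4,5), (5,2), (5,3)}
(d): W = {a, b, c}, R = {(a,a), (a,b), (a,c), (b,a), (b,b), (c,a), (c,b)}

This is the axiom for a generalized confluence (Geach) condition; its first-order frame correspondent is \forall x \forall y (x R^2 y \to \exists w (yRw \wedge xRw)).
(a): holds.
(b): fails — w1R²w0 but no w with w0Rw and w1Rw.
(c): fails — 0R²4 but no w with 4Rw and 0Rw.
(d): holds.
Valid on: (a), (d).

(a), (d)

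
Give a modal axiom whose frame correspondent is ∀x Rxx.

This is reflexivity; the standard corresponding axiom is T: □ψ → ψ.
Suppose □ψ→ψ is valid. At any x set V(ψ)={w : Rxw}. Then □ψ holds at x, so ψ holds at x, i.e. Rxx.

□ψ → ψ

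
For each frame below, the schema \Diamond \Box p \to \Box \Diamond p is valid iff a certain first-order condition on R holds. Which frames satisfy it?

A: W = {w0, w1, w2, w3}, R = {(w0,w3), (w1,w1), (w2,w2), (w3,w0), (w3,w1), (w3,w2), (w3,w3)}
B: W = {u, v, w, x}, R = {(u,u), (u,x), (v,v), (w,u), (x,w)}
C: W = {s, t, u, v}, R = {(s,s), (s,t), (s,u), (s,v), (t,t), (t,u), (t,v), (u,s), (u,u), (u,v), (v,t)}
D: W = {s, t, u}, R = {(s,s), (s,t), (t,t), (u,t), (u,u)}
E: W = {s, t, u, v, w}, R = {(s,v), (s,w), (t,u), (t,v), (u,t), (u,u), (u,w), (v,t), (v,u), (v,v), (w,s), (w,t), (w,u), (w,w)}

D, E

This is the axiom for convergence; its first-order frame correspondent is \forall x \forall y \forall z (Rxy \wedge Rxz \to \exists w (Ryw \wedge Rzw)).
A: fails — Rw3w1 and Rw3w0 but w1 and w0 have no common successor.
B: fails — Ruu and Rux but u and x have no common successor.
C: fails — Rsv and Rsu but v and u have no common successor.
D: satisfies the condition.
E: satisfies the condition.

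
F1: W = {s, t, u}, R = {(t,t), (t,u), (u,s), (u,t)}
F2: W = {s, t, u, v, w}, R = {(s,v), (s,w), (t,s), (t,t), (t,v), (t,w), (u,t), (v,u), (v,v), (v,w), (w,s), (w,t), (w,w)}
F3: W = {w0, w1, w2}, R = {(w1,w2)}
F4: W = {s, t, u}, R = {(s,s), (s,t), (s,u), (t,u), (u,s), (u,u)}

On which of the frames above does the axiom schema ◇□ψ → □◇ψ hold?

This is the axiom for convergence; its first-order frame correspondent is ∀x ∀y ∀z (Rxy ∧ Rxz → ∃w (Ryw ∧ Rzw)).
F1: fails — Rus and Rus but s and s have no common successor.
F2: fails — Rvv and Rvu but v and u have no common successor.
F3: fails — Rw1w2 and Rw1w2 but w2 and w2 have no common successor.
F4: ✓.

F4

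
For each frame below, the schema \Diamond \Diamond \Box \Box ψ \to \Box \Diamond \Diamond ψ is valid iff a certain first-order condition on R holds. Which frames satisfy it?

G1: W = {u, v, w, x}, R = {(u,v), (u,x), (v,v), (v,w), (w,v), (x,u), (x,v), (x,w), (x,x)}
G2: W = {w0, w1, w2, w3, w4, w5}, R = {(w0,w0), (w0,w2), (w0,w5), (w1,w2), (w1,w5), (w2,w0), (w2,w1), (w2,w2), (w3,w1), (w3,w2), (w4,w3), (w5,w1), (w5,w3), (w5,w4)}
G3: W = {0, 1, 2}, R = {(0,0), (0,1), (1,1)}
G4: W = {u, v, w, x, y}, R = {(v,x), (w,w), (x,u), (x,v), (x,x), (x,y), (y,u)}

G1, G2, G3

The schema corresponds to a generalized confluence (Geach) condition: \forall x \forall y \forall z ((x R^2 y \wedge xRz) \to \exists w (y R^2 w \wedge z R^2 w)).
G1: satisfies the condition.
G2: satisfies the condition.
G3: satisfies the condition.
G4: fails — vR²u, vRx but no t with uR²t and xR²t.
Valid on: G1, G2, G3.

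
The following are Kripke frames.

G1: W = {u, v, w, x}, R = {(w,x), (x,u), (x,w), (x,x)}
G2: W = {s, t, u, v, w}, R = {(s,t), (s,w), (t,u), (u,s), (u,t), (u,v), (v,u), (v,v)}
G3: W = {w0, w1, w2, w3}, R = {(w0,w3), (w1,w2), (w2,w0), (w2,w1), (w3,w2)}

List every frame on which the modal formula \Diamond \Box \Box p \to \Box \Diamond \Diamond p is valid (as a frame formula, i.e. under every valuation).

none

This is the axiom for a generalized confluence (Geach) condition; its first-order frame correspondent is \forall x \forall y \forall z ((xRy \wedge xRz) \to \exists w (y R^2 w \wedge z R^2 w)).
G1: fails — xRu, xRu but no t with uR²t and uR²t.
G2: fails — sRt, sRw but no w* with tR²w* and wR²w*.
G3: fails — w2Rw0, w2Rw1 but no w with w0R²w and w1R²w.
Valid on no frame.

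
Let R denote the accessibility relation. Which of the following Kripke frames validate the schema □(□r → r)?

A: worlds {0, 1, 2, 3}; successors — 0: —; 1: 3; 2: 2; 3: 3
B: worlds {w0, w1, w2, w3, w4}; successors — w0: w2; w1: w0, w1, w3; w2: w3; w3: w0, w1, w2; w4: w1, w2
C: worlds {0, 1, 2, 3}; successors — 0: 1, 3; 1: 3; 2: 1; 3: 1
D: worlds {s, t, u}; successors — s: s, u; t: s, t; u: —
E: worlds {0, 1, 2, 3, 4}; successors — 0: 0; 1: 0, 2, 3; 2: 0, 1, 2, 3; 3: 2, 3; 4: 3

A

The schema corresponds to shift-reflexivity: ∀x ∀y (Rxy → Ryy).
A: satisfies the condition.
B: fails — Rw1w0 but not Rw0w0.
C: fails — R31 but not R11.
D: fails — Rsu but not Ruu.
E: fails — R21 but not R11.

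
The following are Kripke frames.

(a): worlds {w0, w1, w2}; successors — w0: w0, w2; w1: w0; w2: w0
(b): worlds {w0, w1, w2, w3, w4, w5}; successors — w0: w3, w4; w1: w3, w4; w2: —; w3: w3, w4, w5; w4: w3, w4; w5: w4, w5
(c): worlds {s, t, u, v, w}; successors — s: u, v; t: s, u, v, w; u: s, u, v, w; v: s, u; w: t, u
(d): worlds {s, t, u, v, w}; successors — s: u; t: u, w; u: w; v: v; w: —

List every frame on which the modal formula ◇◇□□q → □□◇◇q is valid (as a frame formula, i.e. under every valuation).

Frame correspondent (Sahlqvist): ∀x ∀y ∀z ((xR²y ∧ xR²z) → ∃w (yR²w ∧ zR²w)) — i.e. a generalized confluence (Geach) condition.
(a): satisfies the condition.
(b): satisfies the condition.
(c): satisfies the condition.
(d): fails — sR²w, sR²w but no w* with wR²w* and wR²w*.
Valid on: (a), (b), (c).

(a), (b), (c)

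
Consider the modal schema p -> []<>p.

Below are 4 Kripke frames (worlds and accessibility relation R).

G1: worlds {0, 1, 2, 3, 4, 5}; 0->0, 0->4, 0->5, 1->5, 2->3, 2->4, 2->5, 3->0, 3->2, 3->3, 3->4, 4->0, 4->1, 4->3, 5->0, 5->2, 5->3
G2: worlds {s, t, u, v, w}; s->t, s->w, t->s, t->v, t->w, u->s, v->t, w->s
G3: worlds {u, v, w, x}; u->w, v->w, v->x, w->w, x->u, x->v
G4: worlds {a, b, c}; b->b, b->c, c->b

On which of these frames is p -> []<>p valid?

The schema corresponds to symmetry: forall x forall y (Rxy -> Ryx).
G1: fails — R53 but not R35.
G2: fails — Rus but not Rsu.
G3: fails — Ruw but not Rwu.
G4: ✓.
Valid on: G4.

G4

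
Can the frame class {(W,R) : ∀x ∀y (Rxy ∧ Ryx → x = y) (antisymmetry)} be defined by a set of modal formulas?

Not modally definable

Any modally definable frame class is closed under surjective bounded morphisms.
The 4-cycle (worlds s,t,u,v with s→t→u→v→s) is antisymmetric. Sending even-indexed worlds to a and odd-indexed worlds to b is a surjective bounded morphism onto the two-world frame with a↔b, which is not antisymmetric.
So no modal formula (or set of formulas) defines exactly the antisymmetric frames.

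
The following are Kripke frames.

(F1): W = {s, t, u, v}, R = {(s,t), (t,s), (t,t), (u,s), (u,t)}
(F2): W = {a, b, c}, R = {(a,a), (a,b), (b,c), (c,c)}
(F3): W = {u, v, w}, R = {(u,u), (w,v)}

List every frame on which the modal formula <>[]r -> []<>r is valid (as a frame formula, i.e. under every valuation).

(F1)

This is the axiom for convergence; its first-order frame correspondent is forall x forall y forall z (Rxy & Rxz -> exists w (Ryw & Rzw)).
(F1): holds.
(F2): fails — Raa and Rab but a and b have no common successor.
(F3): fails — Rwv and Rwv but v and v have no common successor.
Valid on: (F1).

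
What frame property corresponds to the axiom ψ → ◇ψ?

reflexivity

This is a form of the T axiom.
Its frame correspondent is reflexivity — ∀x Rxx.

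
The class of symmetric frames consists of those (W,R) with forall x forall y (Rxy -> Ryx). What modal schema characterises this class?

The condition is symmetry. The B schema p → □◇p defines it.

p → □◇p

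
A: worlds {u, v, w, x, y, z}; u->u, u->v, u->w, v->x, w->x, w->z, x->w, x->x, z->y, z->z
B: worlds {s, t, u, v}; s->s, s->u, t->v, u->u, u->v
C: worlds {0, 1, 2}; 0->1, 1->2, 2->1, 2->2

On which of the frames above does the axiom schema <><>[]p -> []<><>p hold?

C

The schema corresponds to a generalized confluence (Geach) condition: forall x forall y forall z ((x R^2 y & xRz) -> exists w (yRw & z R^2 w)).
A: fails — uR²z, uRv but no t with zRt and vR²t.
B: fails — sR²v, sRs but no w with vRw and sR²w.
C: ✓.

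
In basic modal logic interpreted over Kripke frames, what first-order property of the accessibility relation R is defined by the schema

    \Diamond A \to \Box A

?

This is the CD axiom.
It corresponds to partial functionality: \forall x \forall y \forall z (Rxy \wedge Rxz \to y = z).

partial functionality: \forall x \forall y \forall z (Rxy \wedge Rxz \to y = z)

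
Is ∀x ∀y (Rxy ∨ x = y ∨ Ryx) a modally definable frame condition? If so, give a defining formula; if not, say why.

If a class were modally definable it would be closed under disjoint unions (Goldblatt–Thomason).
Take 3 disjoint single-world reflexive frames: each is trivially connected, but their disjoint union has 3 worlds with no edge between distinct components, so it is not connected.
So no modal formula (or set of formulas) defines exactly the connected frames.

Not modally definable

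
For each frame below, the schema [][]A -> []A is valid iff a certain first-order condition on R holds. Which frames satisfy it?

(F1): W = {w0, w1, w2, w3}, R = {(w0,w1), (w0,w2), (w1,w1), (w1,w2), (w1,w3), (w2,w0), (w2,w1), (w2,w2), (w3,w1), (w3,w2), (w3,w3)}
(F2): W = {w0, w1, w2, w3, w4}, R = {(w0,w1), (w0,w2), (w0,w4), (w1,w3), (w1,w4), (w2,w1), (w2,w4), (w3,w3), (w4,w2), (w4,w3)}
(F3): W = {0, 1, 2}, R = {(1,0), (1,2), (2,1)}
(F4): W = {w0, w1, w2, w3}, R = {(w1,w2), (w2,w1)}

This is the axiom for density; its first-order frame correspondent is forall x forall y (Rxy -> exists z (Rxz & Rzy)).
(F1): condition met.
(F2): fails — Rw4w2 but no z with Rw4z and Rzw2.
(F3): fails — R12 but no z with R1z and Rz2.
(F4): fails — Rw1w2 but no z with Rw1z and Rzw2.

(F1)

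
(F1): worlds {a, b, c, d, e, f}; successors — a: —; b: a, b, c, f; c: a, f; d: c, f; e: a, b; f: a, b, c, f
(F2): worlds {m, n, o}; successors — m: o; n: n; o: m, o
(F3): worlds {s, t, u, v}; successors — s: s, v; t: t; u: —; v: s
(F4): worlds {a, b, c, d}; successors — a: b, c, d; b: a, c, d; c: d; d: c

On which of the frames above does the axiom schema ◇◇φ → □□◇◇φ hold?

(F2), (F3)

The schema corresponds to a generalized confluence (Geach) condition: ∀x ∀y ∀z ((xR²y ∧ xR²z) → ∃w (y = w ∧ zR²w)).
(F1): fails — bR²a, bR²a but no w with a=w and aR²w.
(F2): ✓.
(F3): ✓.
(F4): fails — aR²a, aR²c but no w with a=w and cR²w.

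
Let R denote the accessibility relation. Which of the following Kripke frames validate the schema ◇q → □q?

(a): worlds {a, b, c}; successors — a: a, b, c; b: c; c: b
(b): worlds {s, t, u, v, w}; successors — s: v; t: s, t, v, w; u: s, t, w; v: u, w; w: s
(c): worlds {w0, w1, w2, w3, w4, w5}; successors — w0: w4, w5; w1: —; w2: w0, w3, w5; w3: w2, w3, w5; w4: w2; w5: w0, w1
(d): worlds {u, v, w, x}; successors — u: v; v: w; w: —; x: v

(d)

Frame correspondent (Sahlqvist): ∀x ∀y ∀z (Rxy ∧ Rxz → y = z) — i.e. partial functionality.
(a): fails — a sees both a and b.
(b): fails — t sees both s and t.
(c): fails — w0 sees both w4 and w5.
(d): condition met.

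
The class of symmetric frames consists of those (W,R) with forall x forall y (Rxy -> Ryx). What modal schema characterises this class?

ψ → □◇ψ

The condition is symmetry. The B schema ψ → □◇ψ defines it.
Suppose ψ→□◇ψ is valid. Take Rxy and set V(ψ)={x}. Then ψ at x, so □◇ψ at x, so ◇ψ at y, so some z with Ryz has ψ; z=x, i.e. Ryx.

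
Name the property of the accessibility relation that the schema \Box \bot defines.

□⊥ is valid iff no world has any successor (otherwise □⊥ fails at any world with one).

emptiness of R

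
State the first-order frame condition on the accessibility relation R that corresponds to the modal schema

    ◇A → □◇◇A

∀x ∀y ∀z ((xRy ∧ xRz) → ∃w (y = w ∧ zR²w))

This is a Sahlqvist (Geach-type) schema ◇^1□^0A → □^1◇^2A.
Minimal-valuation argument: fix x; take any y with xR^1y and any z with xR^1z. Set V(A) to the set of worlds R-reachable from y in exactly 0 steps. Then □^0A holds at y, so the antecedent holds at x; validity forces ◇^2A at z, giving a w with zR^2w and yR^0w.
First-order correspondent: ∀x ∀y ∀z ((xRy ∧ xRz) → ∃w (y = w ∧ zR²w)).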